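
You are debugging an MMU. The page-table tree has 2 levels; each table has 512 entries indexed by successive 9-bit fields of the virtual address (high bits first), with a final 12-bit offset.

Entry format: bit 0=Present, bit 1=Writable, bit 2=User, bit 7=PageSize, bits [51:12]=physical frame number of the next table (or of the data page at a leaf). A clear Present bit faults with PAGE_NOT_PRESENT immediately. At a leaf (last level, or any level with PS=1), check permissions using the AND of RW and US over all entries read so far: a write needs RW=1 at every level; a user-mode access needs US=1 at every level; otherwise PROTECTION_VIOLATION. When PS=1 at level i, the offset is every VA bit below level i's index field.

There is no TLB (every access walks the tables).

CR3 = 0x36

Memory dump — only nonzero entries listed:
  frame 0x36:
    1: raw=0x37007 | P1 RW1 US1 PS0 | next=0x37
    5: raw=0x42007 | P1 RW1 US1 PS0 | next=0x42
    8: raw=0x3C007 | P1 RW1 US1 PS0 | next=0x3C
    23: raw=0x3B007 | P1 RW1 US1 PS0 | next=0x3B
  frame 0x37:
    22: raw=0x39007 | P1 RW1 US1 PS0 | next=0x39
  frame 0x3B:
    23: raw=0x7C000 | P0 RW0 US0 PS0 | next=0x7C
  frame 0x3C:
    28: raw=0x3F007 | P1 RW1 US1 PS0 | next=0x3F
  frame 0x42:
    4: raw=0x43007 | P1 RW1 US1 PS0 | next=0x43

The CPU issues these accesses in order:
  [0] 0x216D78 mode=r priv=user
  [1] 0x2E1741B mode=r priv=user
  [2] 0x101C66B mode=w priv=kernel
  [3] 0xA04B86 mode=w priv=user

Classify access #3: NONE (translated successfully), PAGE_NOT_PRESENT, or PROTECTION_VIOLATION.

Trace:
#0 VA=0x216D78 (r,user):
  L0: frame=0x36 idx=1 entry=0x37007 [P=1 RW=1 US=1 PS=0]
  L1: frame=0x37 idx=22 entry=0x39007 [P=1 RW=1 US=1 PS=0]
  ⇒ phys 0x39D78  [2 reads]
#1 VA=0x2E1741B (r,user):
  L0: frame=0x36 idx=23 entry=0x3B007 [P=1 RW=1 US=1 PS=0]
  L1: frame=0x3B idx=23 entry=0x7C000 [P=0 RW=0 US=0 PS=0]
  ⇒ fault: PAGE_NOT_PRESENT  — 2 lookups
#2 VA=0x101C66B (w,kernel):
  L0: frame=0x36 idx=8 entry=0x3C007 [P=1 RW=1 US=1 PS=0]
  L1: frame=0x3C idx=28 entry=0x3F007 [P=1 RW=1 US=1 PS=0]
  ⇒ phys 0x3F66B  [2 reads]
#3 VA=0xA04B86 (w,user):
  L0: frame=0x36 idx=5 entry=0x42007 [P=1 RW=1 US=1 PS=0]
  L1: frame=0x42 idx=4 entry=0x43007 [P=1 RW=1 US=1 PS=0]
  ⇒ phys 0x43B86  [2 reads]

Access #3 fault: NONE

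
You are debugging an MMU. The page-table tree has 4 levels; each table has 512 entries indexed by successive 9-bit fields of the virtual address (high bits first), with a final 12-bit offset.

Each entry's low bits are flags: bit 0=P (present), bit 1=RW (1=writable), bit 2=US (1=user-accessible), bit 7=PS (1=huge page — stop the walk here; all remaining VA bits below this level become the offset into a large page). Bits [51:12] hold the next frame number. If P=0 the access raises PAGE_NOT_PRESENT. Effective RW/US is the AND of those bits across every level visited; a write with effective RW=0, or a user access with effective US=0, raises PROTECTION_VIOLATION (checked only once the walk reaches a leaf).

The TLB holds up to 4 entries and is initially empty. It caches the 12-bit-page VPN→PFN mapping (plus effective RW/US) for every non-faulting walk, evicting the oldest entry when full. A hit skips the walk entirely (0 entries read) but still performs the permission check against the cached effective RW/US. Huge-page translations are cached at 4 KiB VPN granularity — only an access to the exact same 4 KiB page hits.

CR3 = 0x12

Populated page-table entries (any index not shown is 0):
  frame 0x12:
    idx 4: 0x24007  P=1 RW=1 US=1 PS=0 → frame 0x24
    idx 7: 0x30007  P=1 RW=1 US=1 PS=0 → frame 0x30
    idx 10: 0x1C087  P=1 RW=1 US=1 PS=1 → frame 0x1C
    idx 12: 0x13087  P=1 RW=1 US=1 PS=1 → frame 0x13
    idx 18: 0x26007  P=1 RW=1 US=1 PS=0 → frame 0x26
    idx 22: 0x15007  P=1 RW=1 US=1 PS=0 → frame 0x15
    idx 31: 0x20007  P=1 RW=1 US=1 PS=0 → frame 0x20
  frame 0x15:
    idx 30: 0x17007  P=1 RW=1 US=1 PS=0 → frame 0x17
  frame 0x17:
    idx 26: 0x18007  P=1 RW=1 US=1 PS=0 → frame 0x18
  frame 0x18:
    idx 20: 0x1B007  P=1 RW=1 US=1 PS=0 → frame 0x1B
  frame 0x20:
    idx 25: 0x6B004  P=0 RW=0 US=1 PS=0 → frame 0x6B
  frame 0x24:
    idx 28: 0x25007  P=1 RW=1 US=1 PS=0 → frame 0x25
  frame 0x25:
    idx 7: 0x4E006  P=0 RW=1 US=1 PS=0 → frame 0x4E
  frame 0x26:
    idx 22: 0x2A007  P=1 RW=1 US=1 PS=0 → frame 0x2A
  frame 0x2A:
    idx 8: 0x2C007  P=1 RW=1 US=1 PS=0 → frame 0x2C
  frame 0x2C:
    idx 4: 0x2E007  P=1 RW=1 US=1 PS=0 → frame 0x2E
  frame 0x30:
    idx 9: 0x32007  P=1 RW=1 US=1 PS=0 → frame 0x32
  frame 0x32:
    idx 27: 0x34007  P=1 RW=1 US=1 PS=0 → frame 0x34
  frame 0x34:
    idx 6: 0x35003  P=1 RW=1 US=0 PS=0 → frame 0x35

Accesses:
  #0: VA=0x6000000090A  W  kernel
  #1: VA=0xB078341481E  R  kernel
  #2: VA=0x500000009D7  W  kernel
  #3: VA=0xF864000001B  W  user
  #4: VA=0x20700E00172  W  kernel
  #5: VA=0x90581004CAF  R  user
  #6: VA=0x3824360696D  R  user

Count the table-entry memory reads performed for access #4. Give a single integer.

Per-access translation:
#0 VA=0x6000000090A (w,kernel):
  L0: frame=0x12 idx=12 entry=0x13087 [P=1 RW=1 US=1 PS=1]
  ✓ 0x1390A (huge @L0)  — 1 lookups
#1 VA=0xB078341481E (r,kernel):
  L0: frame=0x12 idx=22 entry=0x15007 [P=1 RW=1 US=1 PS=0]
  L1: frame=0x15 idx=30 entry=0x17007 [P=1 RW=1 US=1 PS=0]
  L2: frame=0x17 idx=26 entry=0x18007 [P=1 RW=1 US=1 PS=0]
  L3: frame=0x18 idx=20 entry=0x1B007 [P=1 RW=1 US=1 PS=0]
  ✓ 0x1B81E  — 4 lookups
#2 VA=0x500000009D7 (w,kernel):
  L0: frame=0x12 idx=10 entry=0x1C087 [P=1 RW=1 US=1 PS=1]
  ✓ 0x1C9D7 (huge @L0)  — 1 lookups
#3 VA=0xF864000001B (w,user):
  L0: frame=0x12 idx=31 entry=0x20007 [P=1 RW=1 US=1 PS=0]
  L1: frame=0x20 idx=25 entry=0x6B004 [P=0 RW=0 US=1 PS=0]
  ✗ PAGE_NOT_PRESENT  [2 reads]
#4 VA=0x20700E00172 (w,kernel):
  L0: frame=0x12 idx=4 entry=0x24007 [P=1 RW=1 US=1 PS=0]
  L1: frame=0x24 idx=28 entry=0x25007 [P=1 RW=1 US=1 PS=0]
  L2: frame=0x25 idx=7 entry=0x4E006 [P=0 RW=1 US=1 PS=0]
  ✗ PAGE_NOT_PRESENT  [3 reads]
#5 VA=0x90581004CAF (r,user):
  L0: frame=0x12 idx=18 entry=0x26007 [P=1 RW=1 US=1 PS=0]
  L1: frame=0x26 idx=22 entry=0x2A007 [P=1 RW=1 US=1 PS=0]
  L2: frame=0x2A idx=8 entry=0x2C007 [P=1 RW=1 US=1 PS=0]
  L3: frame=0x2C idx=4 entry=0x2E007 [P=1 RW=1 US=1 PS=0]
  ✓ 0x2ECAF  — 4 lookups
#6 VA=0x3824360696D (r,user):
  L0: frame=0x12 idx=7 entry=0x30007 [P=1 RW=1 US=1 PS=0]
  L1: frame=0x30 idx=9 entry=0x32007 [P=1 RW=1 US=1 PS=0]
  L2: frame=0x32 idx=27 entry=0x34007 [P=1 RW=1 US=1 PS=0]
  L3: frame=0x34 idx=6 entry=0x35003 [P=1 RW=1 US=0 PS=0]
  ✗ PROTECTION_VIOLATION  [4 reads]

Entries read for #4: 3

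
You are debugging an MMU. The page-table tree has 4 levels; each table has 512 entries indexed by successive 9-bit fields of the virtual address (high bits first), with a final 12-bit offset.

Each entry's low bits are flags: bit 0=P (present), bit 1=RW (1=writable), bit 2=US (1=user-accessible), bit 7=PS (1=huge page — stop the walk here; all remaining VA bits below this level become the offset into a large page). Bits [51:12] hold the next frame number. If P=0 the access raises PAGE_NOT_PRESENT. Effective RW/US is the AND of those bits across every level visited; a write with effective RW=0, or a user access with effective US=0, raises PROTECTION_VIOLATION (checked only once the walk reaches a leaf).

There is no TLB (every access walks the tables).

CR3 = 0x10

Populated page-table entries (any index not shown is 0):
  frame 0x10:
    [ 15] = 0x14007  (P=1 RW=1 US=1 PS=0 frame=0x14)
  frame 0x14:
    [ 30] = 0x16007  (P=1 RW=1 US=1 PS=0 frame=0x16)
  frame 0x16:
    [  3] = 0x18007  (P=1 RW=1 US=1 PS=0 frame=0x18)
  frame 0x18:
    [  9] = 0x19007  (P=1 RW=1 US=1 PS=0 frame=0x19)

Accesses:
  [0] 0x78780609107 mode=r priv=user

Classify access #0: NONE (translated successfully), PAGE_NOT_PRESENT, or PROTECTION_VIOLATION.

Trace:
#0 VA=0x78780609107 (r,user):
  lvl0: tbl 0x10, slot 15 ⇒ 0x14007 (P1/RW1/US1/PS0)
  lvl1: tbl 0x14, slot 30 ⇒ 0x16007 (P1/RW1/US1/PS0)
  lvl2: tbl 0x16, slot 3 ⇒ 0x18007 (P1/RW1/US1/PS0)
  lvl3: tbl 0x18, slot 9 ⇒ 0x19007 (P1/RW1/US1/PS0)
  → PA=0x19107  (4 entries read)

Access #0 fault: NONE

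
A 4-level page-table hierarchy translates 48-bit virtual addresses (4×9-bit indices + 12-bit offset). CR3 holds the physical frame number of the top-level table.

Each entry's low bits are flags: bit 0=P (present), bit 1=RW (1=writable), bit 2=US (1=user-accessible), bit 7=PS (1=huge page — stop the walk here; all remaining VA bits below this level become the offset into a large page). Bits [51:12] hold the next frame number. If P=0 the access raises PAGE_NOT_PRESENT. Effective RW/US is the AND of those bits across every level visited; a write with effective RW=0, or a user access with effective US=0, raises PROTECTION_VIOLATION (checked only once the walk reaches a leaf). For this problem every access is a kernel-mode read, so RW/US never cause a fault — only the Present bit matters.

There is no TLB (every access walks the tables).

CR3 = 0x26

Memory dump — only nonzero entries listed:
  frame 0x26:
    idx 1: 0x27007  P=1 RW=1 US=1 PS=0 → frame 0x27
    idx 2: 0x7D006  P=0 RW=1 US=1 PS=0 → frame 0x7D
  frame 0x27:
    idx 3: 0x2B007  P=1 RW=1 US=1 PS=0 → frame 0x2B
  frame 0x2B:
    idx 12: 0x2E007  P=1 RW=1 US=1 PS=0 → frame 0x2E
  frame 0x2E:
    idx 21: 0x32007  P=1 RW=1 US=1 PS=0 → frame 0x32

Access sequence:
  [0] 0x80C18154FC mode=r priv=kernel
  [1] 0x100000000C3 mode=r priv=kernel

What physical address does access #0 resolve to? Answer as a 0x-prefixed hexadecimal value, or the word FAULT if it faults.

Walk each access:
#0 VA=0x80C18154FC (r,kernel):
  L0 @0x26[1] → 0x27007  P=1,RW=1,US=1,PS=0
  L1 @0x27[3] → 0x2B007  P=1,RW=1,US=1,PS=0
  L2 @0x2B[12] → 0x2E007  P=1,RW=1,US=1,PS=0
  L3 @0x2E[21] → 0x32007  P=1,RW=1,US=1,PS=0
  ⇒ phys 0x324FC  [4 reads]
#1 VA=0x100000000C3 (r,kernel):
  L0 @0x26[2] → 0x7D006  P=0,RW=1,US=1,PS=0
  ⇒ fault: PAGE_NOT_PRESENT  — 1 lookups

Access #0 PA: 0x324FC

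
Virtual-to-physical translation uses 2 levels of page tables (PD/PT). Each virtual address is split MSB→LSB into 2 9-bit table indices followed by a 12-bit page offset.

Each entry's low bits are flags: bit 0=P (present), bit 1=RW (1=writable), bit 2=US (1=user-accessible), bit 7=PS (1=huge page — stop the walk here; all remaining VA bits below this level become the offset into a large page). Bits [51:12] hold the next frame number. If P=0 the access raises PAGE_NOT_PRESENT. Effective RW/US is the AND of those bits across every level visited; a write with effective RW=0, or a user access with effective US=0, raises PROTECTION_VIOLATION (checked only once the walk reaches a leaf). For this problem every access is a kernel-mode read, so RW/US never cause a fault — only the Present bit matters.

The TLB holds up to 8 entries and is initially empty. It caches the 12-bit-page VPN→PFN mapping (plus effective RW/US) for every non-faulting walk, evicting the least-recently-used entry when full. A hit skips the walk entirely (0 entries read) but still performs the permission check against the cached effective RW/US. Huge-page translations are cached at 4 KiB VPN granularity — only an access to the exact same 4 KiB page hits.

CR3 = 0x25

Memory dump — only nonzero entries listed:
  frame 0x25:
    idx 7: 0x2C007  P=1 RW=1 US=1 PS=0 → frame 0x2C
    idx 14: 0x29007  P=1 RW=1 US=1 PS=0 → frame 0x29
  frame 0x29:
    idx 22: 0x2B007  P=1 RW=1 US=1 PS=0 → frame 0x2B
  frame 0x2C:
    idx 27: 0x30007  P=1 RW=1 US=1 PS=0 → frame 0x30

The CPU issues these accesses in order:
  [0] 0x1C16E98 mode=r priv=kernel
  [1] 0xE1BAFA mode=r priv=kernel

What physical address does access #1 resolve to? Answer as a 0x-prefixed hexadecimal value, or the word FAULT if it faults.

Per-access translation:
#0 VA=0x1C16E98 (r,kernel):
  lvl0: tbl 0x25, slot 14 ⇒ 0x29007 (P1/RW1/US1/PS0)
  lvl1: tbl 0x29, slot 22 ⇒ 0x2B007 (P1/RW1/US1/PS0)
  ⇒ phys 0x2BE98  [2 reads]
#1 VA=0xE1BAFA (r,kernel):
  lvl0: tbl 0x25, slot 7 ⇒ 0x2C007 (P1/RW1/US1/PS0)
  lvl1: tbl 0x2C, slot 27 ⇒ 0x30007 (P1/RW1/US1/PS0)
  ⇒ phys 0x30AFA  [2 reads]

Access #1 PA: 0x30AFA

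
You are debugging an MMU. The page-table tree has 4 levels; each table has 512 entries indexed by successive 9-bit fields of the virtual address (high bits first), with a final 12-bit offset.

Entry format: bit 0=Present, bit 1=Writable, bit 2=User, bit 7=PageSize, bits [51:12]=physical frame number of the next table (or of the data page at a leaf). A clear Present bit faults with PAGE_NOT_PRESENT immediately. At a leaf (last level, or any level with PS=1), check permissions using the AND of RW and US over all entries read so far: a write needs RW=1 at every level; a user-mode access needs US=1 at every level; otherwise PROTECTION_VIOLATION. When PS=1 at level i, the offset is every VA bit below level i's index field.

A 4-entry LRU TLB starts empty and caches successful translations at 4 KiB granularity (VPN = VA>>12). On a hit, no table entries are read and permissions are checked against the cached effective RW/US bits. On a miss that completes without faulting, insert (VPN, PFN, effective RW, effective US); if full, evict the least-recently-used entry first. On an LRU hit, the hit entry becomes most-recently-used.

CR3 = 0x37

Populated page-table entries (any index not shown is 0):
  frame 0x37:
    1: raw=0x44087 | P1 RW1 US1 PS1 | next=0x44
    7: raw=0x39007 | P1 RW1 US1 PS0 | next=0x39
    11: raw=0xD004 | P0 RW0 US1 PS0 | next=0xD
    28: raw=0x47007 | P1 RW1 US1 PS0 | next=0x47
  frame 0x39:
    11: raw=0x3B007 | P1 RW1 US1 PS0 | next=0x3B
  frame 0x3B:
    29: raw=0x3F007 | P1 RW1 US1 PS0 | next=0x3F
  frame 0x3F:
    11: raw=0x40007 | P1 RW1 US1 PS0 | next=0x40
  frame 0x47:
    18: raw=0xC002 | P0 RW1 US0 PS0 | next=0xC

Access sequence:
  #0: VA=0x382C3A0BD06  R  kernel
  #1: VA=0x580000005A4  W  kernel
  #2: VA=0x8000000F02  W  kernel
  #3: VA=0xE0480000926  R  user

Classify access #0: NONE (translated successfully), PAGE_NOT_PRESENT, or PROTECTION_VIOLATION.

Per-access translation:
#0 VA=0x382C3A0BD06 (r,kernel):
  L0 @0x37[7] → 0x39007  P=1,RW=1,US=1,PS=0
  L1 @0x39[11] → 0x3B007  P=1,RW=1,US=1,PS=0
  L2 @0x3B[29] → 0x3F007  P=1,RW=1,US=1,PS=0
  L3 @0x3F[11] → 0x40007  P=1,RW=1,US=1,PS=0
  ✓ 0x40D06  — 4 lookups
#1 VA=0x580000005A4 (w,kernel):
  L0 @0x37[11] → 0xD004  P=0,RW=0,US=1,PS=0
  ⇒ fault: PAGE_NOT_PRESENT  — 1 lookups
#2 VA=0x8000000F02 (w,kernel):
  L0 @0x37[1] → 0x44087  P=1,RW=1,US=1,PS=1
  ✓ 0x44F02 (huge @L0)  — 1 lookups
#3 VA=0xE0480000926 (r,user):
  L0 @0x37[28] → 0x47007  P=1,RW=1,US=1,PS=0
  L1 @0x47[18] → 0xC002  P=0,RW=1,US=0,PS=0
  ⇒ fault: PAGE_NOT_PRESENT  — 2 lookups

Access #0 fault: NONE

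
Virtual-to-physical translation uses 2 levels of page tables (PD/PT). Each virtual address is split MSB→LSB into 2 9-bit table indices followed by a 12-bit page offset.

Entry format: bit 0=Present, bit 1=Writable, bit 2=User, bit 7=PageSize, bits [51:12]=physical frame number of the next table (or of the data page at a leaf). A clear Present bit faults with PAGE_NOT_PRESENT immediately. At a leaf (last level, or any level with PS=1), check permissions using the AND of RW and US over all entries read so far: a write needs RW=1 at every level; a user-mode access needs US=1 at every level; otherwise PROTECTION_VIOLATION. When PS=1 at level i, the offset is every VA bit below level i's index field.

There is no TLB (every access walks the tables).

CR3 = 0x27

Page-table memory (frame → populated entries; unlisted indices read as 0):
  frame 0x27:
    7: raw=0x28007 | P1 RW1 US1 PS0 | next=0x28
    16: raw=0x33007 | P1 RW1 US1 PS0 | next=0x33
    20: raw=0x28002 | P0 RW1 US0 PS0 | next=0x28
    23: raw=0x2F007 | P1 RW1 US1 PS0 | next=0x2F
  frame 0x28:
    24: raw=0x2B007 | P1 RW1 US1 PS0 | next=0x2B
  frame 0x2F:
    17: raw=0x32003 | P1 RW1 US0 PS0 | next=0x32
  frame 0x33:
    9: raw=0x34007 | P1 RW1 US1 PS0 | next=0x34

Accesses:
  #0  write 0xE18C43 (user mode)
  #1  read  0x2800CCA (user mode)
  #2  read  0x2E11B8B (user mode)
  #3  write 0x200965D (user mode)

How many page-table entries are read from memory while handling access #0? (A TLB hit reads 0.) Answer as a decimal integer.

Per-access translation:
#0 VA=0xE18C43 (w,user):
  L0 @0x27[7] → 0x28007  P=1,RW=1,US=1,PS=0
  L1 @0x28[24] → 0x2B007  P=1,RW=1,US=1,PS=0
  → PA=0x2BC43  (2 entries read)
#1 VA=0x2800CCA (r,user):
  L0 @0x27[20] → 0x28002  P=0,RW=1,US=0,PS=0
  ✗ PAGE_NOT_PRESENT  [1 reads]
#2 VA=0x2E11B8B (r,user):
  L0 @0x27[23] → 0x2F007  P=1,RW=1,US=1,PS=0
  L1 @0x2F[17] → 0x32003  P=1,RW=1,US=0,PS=0
  ✗ PROTECTION_VIOLATION  [2 reads]
#3 VA=0x200965D (w,user):
  L0 @0x27[16] → 0x33007  P=1,RW=1,US=1,PS=0
  L1 @0x33[9] → 0x34007  P=1,RW=1,US=1,PS=0
  → PA=0x3465D  (2 entries read)

Entries read for #0: 2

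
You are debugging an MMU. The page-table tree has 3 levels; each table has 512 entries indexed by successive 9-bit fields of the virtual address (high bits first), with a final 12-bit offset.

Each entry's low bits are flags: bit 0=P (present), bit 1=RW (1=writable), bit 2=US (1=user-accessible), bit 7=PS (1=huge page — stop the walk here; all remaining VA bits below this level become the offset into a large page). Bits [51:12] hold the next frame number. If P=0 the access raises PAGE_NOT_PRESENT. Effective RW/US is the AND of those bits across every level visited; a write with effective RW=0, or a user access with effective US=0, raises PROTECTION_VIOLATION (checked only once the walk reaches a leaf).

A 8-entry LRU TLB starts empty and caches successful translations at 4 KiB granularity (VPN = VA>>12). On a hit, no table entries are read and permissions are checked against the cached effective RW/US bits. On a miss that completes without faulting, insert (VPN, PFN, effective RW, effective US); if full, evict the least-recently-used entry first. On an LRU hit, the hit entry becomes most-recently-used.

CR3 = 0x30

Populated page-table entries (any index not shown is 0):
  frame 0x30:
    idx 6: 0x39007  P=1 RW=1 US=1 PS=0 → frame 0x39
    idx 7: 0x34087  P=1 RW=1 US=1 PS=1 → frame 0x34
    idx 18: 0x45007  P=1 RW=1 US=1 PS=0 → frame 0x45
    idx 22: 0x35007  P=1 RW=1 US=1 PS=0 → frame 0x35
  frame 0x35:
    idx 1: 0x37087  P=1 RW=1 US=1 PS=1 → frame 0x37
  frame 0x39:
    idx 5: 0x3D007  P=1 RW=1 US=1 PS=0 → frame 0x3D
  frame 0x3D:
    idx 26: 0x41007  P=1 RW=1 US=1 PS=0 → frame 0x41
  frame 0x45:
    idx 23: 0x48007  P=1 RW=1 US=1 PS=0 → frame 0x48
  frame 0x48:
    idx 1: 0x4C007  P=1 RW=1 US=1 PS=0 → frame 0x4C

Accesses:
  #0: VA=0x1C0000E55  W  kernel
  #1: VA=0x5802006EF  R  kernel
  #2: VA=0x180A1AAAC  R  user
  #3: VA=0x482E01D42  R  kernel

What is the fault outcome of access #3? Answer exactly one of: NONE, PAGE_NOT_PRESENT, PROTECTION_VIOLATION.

Per-access translation:
#0 VA=0x1C0000E55 (w,kernel):
  L0: frame=0x30 idx=7 entry=0x34087 [P=1 RW=1 US=1 PS=1]
  ✓ 0x34E55 (huge @L0)  — 1 lookups
#1 VA=0x5802006EF (r,kernel):
  L0: frame=0x30 idx=22 entry=0x35007 [P=1 RW=1 US=1 PS=0]
  L1: frame=0x35 idx=1 entry=0x37087 [P=1 RW=1 US=1 PS=1]
  ✓ 0x376EF (huge @L1)  — 2 lookups
#2 VA=0x180A1AAAC (r,user):
  L0: frame=0x30 idx=6 entry=0x39007 [P=1 RW=1 US=1 PS=0]
  L1: frame=0x39 idx=5 entry=0x3D007 [P=1 RW=1 US=1 PS=0]
  L2: frame=0x3D idx=26 entry=0x41007 [P=1 RW=1 US=1 PS=0]
  ✓ 0x41AAC  — 3 lookups
#3 VA=0x482E01D42 (r,kernel):
  L0: frame=0x30 idx=18 entry=0x45007 [P=1 RW=1 US=1 PS=0]
  L1: frame=0x45 idx=23 entry=0x48007 [P=1 RW=1 US=1 PS=0]
  L2: frame=0x48 idx=1 entry=0x4C007 [P=1 RW=1 US=1 PS=0]
  ✓ 0x4CD42  — 3 lookups

Access #3 fault: NONE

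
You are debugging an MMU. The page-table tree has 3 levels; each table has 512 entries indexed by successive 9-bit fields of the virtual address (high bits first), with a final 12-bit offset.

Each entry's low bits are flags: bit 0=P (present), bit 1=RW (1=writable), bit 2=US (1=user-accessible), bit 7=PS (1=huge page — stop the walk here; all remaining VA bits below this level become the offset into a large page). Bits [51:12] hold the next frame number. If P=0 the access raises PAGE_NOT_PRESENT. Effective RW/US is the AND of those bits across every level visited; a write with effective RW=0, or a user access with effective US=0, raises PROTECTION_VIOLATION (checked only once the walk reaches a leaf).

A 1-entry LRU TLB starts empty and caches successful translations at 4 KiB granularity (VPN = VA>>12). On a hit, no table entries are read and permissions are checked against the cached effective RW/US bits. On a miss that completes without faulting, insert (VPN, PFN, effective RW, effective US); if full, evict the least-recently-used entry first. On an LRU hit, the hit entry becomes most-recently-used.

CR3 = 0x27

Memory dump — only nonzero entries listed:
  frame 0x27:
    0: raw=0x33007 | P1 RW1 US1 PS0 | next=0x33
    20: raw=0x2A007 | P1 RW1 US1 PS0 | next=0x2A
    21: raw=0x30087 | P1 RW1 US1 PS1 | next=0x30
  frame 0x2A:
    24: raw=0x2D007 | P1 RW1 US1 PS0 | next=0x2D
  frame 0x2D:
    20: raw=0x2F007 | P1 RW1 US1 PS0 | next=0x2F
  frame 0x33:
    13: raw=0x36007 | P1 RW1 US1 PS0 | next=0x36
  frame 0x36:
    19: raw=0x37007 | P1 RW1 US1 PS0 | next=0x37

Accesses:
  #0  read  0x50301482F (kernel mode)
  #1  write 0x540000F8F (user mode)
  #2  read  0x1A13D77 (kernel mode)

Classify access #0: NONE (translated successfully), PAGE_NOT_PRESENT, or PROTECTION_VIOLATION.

Per-access translation:
#0 VA=0x50301482F (r,kernel):
  L0 @0x27[20] → 0x2A007  P=1,RW=1,US=1,PS=0
  L1 @0x2A[24] → 0x2D007  P=1,RW=1,US=1,PS=0
  L2 @0x2D[20] → 0x2F007  P=1,RW=1,US=1,PS=0
  ⇒ phys 0x2F82F  [3 reads]
#1 VA=0x540000F8F (w,user):
  L0 @0x27[21] → 0x30087  P=1,RW=1,US=1,PS=1
  ⇒ phys 0x30F8F (huge @L0)  [1 reads]
#2 VA=0x1A13D77 (r,kernel):
  L0 @0x27[0] → 0x33007  P=1,RW=1,US=1,PS=0
  L1 @0x33[13] → 0x36007  P=1,RW=1,US=1,PS=0
  L2 @0x36[19] → 0x37007  P=1,RW=1,US=1,PS=0
  ⇒ phys 0x37D77  [3 reads]

Access #0 fault: NONE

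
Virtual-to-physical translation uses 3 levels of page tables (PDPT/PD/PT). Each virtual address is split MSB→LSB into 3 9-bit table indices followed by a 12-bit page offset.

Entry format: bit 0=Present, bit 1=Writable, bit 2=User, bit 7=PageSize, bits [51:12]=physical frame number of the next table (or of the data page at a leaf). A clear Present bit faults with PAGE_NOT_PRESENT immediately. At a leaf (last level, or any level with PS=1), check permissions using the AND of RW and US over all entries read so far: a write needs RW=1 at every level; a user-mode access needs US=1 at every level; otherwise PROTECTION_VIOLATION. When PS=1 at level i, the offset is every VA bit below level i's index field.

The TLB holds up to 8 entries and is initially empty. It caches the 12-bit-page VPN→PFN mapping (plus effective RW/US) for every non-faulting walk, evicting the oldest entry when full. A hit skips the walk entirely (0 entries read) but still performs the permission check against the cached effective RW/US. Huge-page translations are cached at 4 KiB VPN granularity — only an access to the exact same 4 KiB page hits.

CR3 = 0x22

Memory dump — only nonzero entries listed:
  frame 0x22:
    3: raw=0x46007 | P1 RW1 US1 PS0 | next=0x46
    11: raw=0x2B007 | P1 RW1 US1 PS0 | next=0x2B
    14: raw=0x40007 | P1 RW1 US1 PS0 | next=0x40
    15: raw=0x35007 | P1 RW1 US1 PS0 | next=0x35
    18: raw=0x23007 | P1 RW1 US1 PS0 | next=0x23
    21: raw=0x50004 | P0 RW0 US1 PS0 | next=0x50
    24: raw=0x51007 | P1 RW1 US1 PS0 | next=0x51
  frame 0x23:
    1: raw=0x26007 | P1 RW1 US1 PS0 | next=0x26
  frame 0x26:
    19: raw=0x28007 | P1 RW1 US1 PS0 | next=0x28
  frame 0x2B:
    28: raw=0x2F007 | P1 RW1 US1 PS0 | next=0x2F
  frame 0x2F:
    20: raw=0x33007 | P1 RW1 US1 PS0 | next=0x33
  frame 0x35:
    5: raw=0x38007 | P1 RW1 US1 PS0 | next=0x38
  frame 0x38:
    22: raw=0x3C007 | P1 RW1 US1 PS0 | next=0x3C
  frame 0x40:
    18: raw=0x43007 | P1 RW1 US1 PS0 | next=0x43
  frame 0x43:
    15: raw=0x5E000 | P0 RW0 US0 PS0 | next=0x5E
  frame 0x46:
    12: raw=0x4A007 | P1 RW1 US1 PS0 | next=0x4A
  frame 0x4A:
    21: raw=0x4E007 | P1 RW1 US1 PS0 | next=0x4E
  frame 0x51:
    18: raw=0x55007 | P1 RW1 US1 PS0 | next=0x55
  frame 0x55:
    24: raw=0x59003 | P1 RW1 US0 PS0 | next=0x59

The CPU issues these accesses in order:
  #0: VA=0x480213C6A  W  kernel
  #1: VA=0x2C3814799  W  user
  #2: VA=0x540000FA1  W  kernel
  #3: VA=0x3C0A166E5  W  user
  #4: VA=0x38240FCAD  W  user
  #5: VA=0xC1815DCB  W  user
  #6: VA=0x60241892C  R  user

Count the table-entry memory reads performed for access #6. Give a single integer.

Per-access translation:
#0 VA=0x480213C6A (w,kernel):
  [0] read 0x22 idx=18: raw=0x23007 flags P=1 W=1 U=1 S=0
  [1] read 0x23 idx=1: raw=0x26007 flags P=1 W=1 U=1 S=0
  [2] read 0x26 idx=19: raw=0x28007 flags P=1 W=1 U=1 S=0
  → PA=0x28C6A  (3 entries read)
#1 VA=0x2C3814799 (w,user):
  [0] read 0x22 idx=11: raw=0x2B007 flags P=1 W=1 U=1 S=0
  [1] read 0x2B idx=28: raw=0x2F007 flags P=1 W=1 U=1 S=0
  [2] read 0x2F idx=20: raw=0x33007 flags P=1 W=1 U=1 S=0
  → PA=0x33799  (3 entries read)
#2 VA=0x540000FA1 (w,kernel):
  [0] read 0x22 idx=21: raw=0x50004 flags P=0 W=0 U=1 S=0
  ✗ PAGE_NOT_PRESENT  [1 reads]
#3 VA=0x3C0A166E5 (w,user):
  [0] read 0x22 idx=15: raw=0x35007 flags P=1 W=1 U=1 S=0
  [1] read 0x35 idx=5: raw=0x38007 flags P=1 W=1 U=1 S=0
  [2] read 0x38 idx=22: raw=0x3C007 flags P=1 W=1 U=1 S=0
  → PA=0x3C6E5  (3 entries read)
#4 VA=0x38240FCAD (w,user):
  [0] read 0x22 idx=14: raw=0x40007 flags P=1 W=1 U=1 S=0
  [1] read 0x40 idx=18: raw=0x43007 flags P=1 W=1 U=1 S=0
  [2] read 0x43 idx=15: raw=0x5E000 flags P=0 W=0 U=0 S=0
  ✗ PAGE_NOT_PRESENT  [3 reads]
#5 VA=0xC1815DCB (w,user):
  [0] read 0x22 idx=3: raw=0x46007 flags P=1 W=1 U=1 S=0
  [1] read 0x46 idx=12: raw=0x4A007 flags P=1 W=1 U=1 S=0
  [2] read 0x4A idx=21: raw=0x4E007 flags P=1 W=1 U=1 S=0
  → PA=0x4EDCB  (3 entries read)
#6 VA=0x60241892C (r,user):
  [0] read 0x22 idx=24: raw=0x51007 flags P=1 W=1 U=1 S=0
  [1] read 0x51 idx=18: raw=0x55007 flags P=1 W=1 U=1 S=0
  [2] read 0x55 idx=24: raw=0x59003 flags P=1 W=1 U=0 S=0
  ✗ PROTECTION_VIOLATION  [3 reads]

Entries read for #6: 3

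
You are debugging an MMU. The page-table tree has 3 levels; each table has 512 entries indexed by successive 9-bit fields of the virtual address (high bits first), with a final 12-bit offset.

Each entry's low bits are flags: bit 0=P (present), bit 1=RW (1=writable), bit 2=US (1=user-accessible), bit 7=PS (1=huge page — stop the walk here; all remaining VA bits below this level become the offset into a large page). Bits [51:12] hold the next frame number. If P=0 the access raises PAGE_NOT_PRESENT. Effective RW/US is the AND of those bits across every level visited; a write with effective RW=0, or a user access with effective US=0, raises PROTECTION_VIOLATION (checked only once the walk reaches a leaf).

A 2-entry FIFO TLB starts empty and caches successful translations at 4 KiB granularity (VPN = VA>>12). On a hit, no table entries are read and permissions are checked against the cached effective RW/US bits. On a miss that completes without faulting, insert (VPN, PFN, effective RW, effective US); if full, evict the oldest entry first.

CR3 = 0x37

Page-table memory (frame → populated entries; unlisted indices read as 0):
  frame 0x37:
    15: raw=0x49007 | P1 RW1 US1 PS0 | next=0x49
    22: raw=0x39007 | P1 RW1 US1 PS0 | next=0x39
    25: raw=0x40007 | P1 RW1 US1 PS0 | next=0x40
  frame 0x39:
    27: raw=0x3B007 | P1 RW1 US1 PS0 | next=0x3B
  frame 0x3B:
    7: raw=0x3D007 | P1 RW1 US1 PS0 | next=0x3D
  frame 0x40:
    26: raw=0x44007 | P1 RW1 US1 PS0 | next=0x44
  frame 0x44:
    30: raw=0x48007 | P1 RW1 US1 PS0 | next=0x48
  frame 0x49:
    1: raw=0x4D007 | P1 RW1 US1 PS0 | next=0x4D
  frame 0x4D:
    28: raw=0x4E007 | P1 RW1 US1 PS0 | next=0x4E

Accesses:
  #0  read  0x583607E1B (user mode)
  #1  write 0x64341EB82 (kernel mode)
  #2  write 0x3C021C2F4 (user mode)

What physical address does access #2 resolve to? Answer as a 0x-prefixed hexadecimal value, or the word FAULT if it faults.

Walk each access:
#0 VA=0x583607E1B (r,user):
  L0 @0x37[22] → 0x39007  P=1,RW=1,US=1,PS=0
  L1 @0x39[27] → 0x3B007  P=1,RW=1,US=1,PS=0
  L2 @0x3B[7] → 0x3D007  P=1,RW=1,US=1,PS=0
  ⇒ phys 0x3DE1B  [3 reads]
#1 VA=0x64341EB82 (w,kernel):
  L0 @0x37[25] → 0x40007  P=1,RW=1,US=1,PS=0
  L1 @0x40[26] → 0x44007  P=1,RW=1,US=1,PS=0
  L2 @0x44[30] → 0x48007  P=1,RW=1,US=1,PS=0
  ⇒ phys 0x48B82  [3 reads]
#2 VA=0x3C021C2F4 (w,user):
  L0 @0x37[15] → 0x49007  P=1,RW=1,US=1,PS=0
  L1 @0x49[1] → 0x4D007  P=1,RW=1,US=1,PS=0
  L2 @0x4D[28] → 0x4E007  P=1,RW=1,US=1,PS=0
  ⇒ phys 0x4E2F4  [3 reads]

Access #2 PA: 0x4E2F4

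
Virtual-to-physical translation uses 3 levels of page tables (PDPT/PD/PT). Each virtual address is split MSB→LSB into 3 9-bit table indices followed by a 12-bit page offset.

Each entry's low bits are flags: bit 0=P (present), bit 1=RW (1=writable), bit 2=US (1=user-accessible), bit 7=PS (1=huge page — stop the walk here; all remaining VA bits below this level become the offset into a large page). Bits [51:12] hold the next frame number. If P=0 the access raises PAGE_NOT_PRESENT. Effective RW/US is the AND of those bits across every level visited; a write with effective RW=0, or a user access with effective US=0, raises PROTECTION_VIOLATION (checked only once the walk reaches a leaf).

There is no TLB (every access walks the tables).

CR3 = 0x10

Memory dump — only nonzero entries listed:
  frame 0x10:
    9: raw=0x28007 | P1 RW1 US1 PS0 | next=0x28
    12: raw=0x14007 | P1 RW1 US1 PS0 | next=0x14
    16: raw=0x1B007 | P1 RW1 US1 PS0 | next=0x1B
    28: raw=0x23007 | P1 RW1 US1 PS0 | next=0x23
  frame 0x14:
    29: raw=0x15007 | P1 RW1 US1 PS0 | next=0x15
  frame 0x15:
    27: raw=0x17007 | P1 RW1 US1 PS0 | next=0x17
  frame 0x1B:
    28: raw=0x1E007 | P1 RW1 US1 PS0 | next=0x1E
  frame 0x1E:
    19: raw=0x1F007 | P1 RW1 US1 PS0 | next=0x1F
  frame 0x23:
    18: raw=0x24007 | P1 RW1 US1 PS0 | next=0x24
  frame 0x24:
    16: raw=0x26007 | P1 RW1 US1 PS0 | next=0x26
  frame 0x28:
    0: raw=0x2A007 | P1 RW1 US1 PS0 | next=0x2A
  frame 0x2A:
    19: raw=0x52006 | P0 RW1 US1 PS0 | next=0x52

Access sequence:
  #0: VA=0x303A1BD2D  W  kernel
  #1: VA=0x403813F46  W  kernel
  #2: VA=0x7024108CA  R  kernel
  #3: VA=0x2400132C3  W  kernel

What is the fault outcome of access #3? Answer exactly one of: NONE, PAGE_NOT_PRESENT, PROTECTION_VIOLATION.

Trace:
#0 VA=0x303A1BD2D (w,kernel):
  lvl0: tbl 0x10, slot 12 ⇒ 0x14007 (P1/RW1/US1/PS0)
  lvl1: tbl 0x14, slot 29 ⇒ 0x15007 (P1/RW1/US1/PS0)
  lvl2: tbl 0x15, slot 27 ⇒ 0x17007 (P1/RW1/US1/PS0)
  ⇒ phys 0x17D2D  [3 reads]
#1 VA=0x403813F46 (w,kernel):
  lvl0: tbl 0x10, slot 16 ⇒ 0x1B007 (P1/RW1/US1/PS0)
  lvl1: tbl 0x1B, slot 28 ⇒ 0x1E007 (P1/RW1/US1/PS0)
  lvl2: tbl 0x1E, slot 19 ⇒ 0x1F007 (P1/RW1/US1/PS0)
  ⇒ phys 0x1FF46  [3 reads]
#2 VA=0x7024108CA (r,kernel):
  lvl0: tbl 0x10, slot 28 ⇒ 0x23007 (P1/RW1/US1/PS0)
  lvl1: tbl 0x23, slot 18 ⇒ 0x24007 (P1/RW1/US1/PS0)
  lvl2: tbl 0x24, slot 16 ⇒ 0x26007 (P1/RW1/US1/PS0)
  ⇒ phys 0x268CA  [3 reads]
#3 VA=0x2400132C3 (w,kernel):
  lvl0: tbl 0x10, slot 9 ⇒ 0x28007 (P1/RW1/US1/PS0)
  lvl1: tbl 0x28, slot 0 ⇒ 0x2A007 (P1/RW1/US1/PS0)
  lvl2: tbl 0x2A, slot 19 ⇒ 0x52006 (P0/RW1/US1/PS0)
  → PAGE_NOT_PRESENT  (3 entries read)

Access #3 fault: PAGE_NOT_PRESENT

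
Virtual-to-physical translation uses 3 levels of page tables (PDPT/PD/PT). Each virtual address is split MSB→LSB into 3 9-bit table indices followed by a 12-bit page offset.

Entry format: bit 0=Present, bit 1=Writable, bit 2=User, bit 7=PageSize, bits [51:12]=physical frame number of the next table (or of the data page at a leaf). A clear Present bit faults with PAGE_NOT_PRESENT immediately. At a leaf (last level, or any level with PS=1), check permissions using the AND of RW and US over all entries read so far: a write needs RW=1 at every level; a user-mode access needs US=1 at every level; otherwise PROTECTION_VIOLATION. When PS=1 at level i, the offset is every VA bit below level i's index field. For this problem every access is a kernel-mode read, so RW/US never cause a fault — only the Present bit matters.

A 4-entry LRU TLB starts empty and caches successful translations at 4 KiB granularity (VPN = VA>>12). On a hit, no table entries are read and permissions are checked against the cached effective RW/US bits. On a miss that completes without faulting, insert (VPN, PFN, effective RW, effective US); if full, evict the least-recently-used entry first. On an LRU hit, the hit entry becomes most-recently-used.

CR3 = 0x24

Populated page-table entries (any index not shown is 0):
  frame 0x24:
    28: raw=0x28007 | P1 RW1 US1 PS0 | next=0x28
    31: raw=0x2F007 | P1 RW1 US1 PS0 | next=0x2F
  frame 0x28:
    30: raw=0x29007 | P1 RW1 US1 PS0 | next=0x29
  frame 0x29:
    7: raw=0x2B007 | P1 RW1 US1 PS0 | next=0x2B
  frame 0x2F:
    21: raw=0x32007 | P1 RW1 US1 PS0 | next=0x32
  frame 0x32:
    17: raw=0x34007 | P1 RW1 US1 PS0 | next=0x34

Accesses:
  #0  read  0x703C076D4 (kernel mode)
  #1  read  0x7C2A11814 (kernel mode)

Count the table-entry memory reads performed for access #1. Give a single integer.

Per-access translation:
#0 VA=0x703C076D4 (r,kernel):
  L0 @0x24[28] → 0x28007  P=1,RW=1,US=1,PS=0
  L1 @0x28[30] → 0x29007  P=1,RW=1,US=1,PS=0
  L2 @0x29[7] → 0x2B007  P=1,RW=1,US=1,PS=0
  ✓ 0x2B6D4  — 3 lookups
#1 VA=0x7C2A11814 (r,kernel):
  L0 @0x24[31] → 0x2F007  P=1,RW=1,US=1,PS=0
  L1 @0x2F[21] → 0x32007  P=1,RW=1,US=1,PS=0
  L2 @0x32[17] → 0x34007  P=1,RW=1,US=1,PS=0
  ✓ 0x34814  — 3 lookups

Entries read for #1: 3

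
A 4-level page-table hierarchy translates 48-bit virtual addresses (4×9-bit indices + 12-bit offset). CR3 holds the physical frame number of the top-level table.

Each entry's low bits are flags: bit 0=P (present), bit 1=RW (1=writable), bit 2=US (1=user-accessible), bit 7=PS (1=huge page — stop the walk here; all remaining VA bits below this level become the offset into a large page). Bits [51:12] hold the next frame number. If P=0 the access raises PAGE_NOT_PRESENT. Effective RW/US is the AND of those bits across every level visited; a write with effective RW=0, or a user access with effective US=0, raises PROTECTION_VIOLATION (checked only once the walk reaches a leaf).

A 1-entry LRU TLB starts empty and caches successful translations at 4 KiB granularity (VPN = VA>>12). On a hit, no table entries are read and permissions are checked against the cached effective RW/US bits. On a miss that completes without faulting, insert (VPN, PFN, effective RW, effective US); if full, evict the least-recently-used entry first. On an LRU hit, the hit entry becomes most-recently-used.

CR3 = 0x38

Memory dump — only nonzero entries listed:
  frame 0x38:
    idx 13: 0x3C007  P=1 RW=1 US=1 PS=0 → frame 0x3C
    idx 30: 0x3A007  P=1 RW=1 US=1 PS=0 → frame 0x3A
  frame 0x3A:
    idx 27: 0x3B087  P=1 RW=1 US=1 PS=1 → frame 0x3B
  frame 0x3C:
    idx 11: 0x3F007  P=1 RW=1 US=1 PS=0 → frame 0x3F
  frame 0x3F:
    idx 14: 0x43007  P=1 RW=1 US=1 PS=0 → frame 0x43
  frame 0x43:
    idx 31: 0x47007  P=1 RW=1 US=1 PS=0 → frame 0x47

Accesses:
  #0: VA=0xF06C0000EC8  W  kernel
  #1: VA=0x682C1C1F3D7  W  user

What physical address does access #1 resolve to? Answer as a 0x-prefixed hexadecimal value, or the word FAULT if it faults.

Walk each access:
#0 VA=0xF06C0000EC8 (w,kernel):
  [0] read 0x38 idx=30: raw=0x3A007 flags P=1 W=1 U=1 S=0
  [1] read 0x3A idx=27: raw=0x3B087 flags P=1 W=1 U=1 S=1
  → PA=0x3BEC8 (huge @L1)  (2 entries read)
#1 VA=0x682C1C1F3D7 (w,user):
  [0] read 0x38 idx=13: raw=0x3C007 flags P=1 W=1 U=1 S=0
  [1] read 0x3C idx=11: raw=0x3F007 flags P=1 W=1 U=1 S=0
  [2] read 0x3F idx=14: raw=0x43007 flags P=1 W=1 U=1 S=0
  [3] read 0x43 idx=31: raw=0x47007 flags P=1 W=1 U=1 S=0
  → PA=0x473D7  (4 entries read)

Access #1 PA: 0x473D7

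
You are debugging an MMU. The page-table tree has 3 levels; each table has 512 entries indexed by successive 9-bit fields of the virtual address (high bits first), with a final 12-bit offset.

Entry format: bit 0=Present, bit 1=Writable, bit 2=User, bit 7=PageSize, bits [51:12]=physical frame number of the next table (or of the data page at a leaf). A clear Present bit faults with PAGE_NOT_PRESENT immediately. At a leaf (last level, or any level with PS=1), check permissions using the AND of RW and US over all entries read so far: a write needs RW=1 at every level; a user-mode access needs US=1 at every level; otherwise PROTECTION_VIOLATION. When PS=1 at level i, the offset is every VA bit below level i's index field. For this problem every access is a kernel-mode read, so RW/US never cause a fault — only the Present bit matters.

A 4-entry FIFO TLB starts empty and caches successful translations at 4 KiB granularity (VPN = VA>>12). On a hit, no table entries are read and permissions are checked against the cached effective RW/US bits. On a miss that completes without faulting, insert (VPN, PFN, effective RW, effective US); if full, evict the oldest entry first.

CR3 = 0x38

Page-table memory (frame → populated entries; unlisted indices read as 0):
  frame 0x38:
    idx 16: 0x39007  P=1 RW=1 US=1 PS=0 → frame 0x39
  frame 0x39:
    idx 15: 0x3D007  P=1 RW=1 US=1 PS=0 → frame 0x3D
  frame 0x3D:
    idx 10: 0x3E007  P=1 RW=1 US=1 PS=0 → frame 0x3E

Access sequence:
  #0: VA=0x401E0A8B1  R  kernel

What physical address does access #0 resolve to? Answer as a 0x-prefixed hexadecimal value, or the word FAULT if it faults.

Trace:
#0 VA=0x401E0A8B1 (r,kernel):
  [0] read 0x38 idx=16: raw=0x39007 flags P=1 W=1 U=1 S=0
  [1] read 0x39 idx=15: raw=0x3D007 flags P=1 W=1 U=1 S=0
  [2] read 0x3D idx=10: raw=0x3E007 flags P=1 W=1 U=1 S=0
  ✓ 0x3E8B1  — 3 lookups

Access #0 PA: 0x3E8B1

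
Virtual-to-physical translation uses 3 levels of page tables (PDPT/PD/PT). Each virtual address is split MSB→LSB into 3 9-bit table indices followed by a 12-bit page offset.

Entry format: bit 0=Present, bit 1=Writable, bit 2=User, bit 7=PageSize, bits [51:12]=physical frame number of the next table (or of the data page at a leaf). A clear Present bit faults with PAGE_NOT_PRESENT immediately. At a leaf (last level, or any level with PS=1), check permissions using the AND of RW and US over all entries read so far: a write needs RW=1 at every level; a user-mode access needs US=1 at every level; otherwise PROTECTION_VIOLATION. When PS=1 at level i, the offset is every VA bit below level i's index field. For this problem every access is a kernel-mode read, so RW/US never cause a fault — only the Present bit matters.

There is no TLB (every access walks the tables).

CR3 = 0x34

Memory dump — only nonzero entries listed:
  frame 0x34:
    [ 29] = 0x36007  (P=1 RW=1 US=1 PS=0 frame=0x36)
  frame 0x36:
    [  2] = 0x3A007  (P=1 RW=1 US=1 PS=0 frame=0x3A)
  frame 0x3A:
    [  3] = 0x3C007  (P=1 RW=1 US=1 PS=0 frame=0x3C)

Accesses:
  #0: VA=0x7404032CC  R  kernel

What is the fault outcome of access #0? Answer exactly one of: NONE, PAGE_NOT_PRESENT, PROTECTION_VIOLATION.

Walk each access:
#0 VA=0x7404032CC (r,kernel):
  L0: frame=0x34 idx=29 entry=0x36007 [P=1 RW=1 US=1 PS=0]
  L1: frame=0x36 idx=2 entry=0x3A007 [P=1 RW=1 US=1 PS=0]
  L2: frame=0x3A idx=3 entry=0x3C007 [P=1 RW=1 US=1 PS=0]
  ✓ 0x3C2CC  — 3 lookups

Access #0 fault: NONE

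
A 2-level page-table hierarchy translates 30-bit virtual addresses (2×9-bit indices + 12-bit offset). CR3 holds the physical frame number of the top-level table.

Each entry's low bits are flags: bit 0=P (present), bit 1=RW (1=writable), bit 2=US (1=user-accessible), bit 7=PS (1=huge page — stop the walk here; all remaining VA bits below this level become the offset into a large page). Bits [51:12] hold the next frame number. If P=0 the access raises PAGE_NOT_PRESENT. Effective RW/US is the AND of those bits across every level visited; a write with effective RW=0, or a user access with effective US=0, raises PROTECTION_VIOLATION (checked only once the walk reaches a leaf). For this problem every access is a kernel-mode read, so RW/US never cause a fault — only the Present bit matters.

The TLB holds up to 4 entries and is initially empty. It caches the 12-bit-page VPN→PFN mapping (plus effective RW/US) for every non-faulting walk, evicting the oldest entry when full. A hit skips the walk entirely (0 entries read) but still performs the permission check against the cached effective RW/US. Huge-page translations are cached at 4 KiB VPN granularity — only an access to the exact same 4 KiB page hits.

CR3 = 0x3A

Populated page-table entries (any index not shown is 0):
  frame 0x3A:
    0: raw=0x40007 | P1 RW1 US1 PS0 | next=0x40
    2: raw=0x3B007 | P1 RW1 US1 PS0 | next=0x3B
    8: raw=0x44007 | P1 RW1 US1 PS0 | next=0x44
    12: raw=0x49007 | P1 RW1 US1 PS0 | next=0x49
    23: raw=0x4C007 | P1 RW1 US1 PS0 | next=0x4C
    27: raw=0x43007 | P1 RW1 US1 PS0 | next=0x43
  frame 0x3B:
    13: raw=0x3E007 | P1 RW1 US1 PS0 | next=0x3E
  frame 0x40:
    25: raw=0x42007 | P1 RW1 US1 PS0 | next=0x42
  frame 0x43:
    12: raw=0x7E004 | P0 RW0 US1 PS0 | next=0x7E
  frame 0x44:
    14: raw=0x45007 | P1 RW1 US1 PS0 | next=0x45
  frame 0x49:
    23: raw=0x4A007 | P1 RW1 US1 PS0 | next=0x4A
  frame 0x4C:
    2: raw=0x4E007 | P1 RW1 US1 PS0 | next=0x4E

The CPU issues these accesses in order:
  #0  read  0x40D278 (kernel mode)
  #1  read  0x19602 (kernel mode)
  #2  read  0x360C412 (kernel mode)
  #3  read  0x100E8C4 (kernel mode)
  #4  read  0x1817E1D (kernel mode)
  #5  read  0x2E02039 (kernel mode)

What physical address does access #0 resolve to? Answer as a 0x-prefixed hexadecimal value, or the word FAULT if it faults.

Walk each access:
#0 VA=0x40D278 (r,kernel):
  L0: frame=0x3A idx=2 entry=0x3B007 [P=1 RW=1 US=1 PS=0]
  L1: frame=0x3B idx=13 entry=0x3E007 [P=1 RW=1 US=1 PS=0]
  → PA=0x3E278  (2 entries read)
#1 VA=0x19602 (r,kernel):
  L0: frame=0x3A idx=0 entry=0x40007 [P=1 RW=1 US=1 PS=0]
  L1: frame=0x40 idx=25 entry=0x42007 [P=1 RW=1 US=1 PS=0]
  → PA=0x42602  (2 entries read)
#2 VA=0x360C412 (r,kernel):
  L0: frame=0x3A idx=27 entry=0x43007 [P=1 RW=1 US=1 PS=0]
  L1: frame=0x43 idx=12 entry=0x7E004 [P=0 RW=0 US=1 PS=0]
  ✗ PAGE_NOT_PRESENT  [2 reads]
#3 VA=0x100E8C4 (r,kernel):
  L0: frame=0x3A idx=8 entry=0x44007 [P=1 RW=1 US=1 PS=0]
  L1: frame=0x44 idx=14 entry=0x45007 [P=1 RW=1 US=1 PS=0]
  → PA=0x458C4  (2 entries read)
#4 VA=0x1817E1D (r,kernel):
  L0: frame=0x3A idx=12 entry=0x49007 [P=1 RW=1 US=1 PS=0]
  L1: frame=0x49 idx=23 entry=0x4A007 [P=1 RW=1 US=1 PS=0]
  → PA=0x4AE1D  (2 entries read)
#5 VA=0x2E02039 (r,kernel):
  L0: frame=0x3A idx=23 entry=0x4C007 [P=1 RW=1 US=1 PS=0]
  L1: frame=0x4C idx=2 entry=0x4E007 [P=1 RW=1 US=1 PS=0]
  → PA=0x4E039  (2 entries read)

Access #0 PA: 0x3E278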